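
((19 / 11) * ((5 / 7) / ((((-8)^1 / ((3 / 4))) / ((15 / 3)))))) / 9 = -475 / 7392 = -0.06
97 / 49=1.98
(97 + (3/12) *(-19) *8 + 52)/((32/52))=1443/8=180.38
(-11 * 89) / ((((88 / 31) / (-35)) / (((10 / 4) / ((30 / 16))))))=96565 / 6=16094.17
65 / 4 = 16.25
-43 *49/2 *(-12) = 12642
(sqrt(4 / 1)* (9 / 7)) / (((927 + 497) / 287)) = 369 / 712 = 0.52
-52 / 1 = -52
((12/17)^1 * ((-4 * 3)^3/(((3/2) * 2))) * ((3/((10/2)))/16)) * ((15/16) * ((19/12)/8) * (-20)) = 7695/136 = 56.58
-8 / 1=-8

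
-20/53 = -0.38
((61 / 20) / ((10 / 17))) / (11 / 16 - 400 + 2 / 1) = -0.01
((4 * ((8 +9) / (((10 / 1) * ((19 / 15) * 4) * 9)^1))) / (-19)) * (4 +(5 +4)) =-221 / 2166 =-0.10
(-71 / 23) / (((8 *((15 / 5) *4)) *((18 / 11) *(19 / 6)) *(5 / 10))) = -781 / 62928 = -0.01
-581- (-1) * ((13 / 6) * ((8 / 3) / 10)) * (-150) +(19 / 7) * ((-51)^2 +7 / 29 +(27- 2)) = 3934568 / 609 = 6460.70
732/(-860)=-183/215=-0.85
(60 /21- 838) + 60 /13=-75578 /91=-830.53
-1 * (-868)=868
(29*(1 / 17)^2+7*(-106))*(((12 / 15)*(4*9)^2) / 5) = -1111496256 / 7225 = -153840.31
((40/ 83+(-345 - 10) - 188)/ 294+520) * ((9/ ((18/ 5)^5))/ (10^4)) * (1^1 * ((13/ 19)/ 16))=821860715/ 24919481696256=0.00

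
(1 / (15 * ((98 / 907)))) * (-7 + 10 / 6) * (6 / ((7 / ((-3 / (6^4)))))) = 907 / 138915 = 0.01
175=175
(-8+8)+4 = 4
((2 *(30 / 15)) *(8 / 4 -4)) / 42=-4 / 21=-0.19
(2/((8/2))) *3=3/2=1.50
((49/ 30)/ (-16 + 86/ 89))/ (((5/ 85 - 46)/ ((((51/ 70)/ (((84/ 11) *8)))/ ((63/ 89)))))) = 2289169/ 57454790400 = 0.00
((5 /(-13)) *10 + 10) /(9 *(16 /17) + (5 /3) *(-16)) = -255 /754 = -0.34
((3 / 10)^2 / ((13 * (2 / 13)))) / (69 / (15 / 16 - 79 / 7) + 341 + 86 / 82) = 427671 / 3187393600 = 0.00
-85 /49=-1.73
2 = 2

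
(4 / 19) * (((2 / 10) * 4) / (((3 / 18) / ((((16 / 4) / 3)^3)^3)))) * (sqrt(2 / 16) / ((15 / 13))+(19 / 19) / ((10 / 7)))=27262976 * sqrt(2) / 9349425+29360128 / 3116475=13.54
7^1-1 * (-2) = 9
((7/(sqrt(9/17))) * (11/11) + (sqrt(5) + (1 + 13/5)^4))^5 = (1875 * sqrt(5) + 4375 * sqrt(17) + 314928)^5/23174285888671875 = 188004743489.52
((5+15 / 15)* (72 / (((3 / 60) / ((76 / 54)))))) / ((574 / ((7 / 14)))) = 3040 / 287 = 10.59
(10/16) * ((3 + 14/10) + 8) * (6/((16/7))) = 651/32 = 20.34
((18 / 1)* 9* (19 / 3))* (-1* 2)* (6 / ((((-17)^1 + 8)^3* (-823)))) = -152 / 7407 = -0.02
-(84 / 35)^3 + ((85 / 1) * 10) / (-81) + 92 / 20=-199643 / 10125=-19.72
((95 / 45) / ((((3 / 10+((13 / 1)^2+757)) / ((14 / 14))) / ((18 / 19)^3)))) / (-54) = -120 / 3343943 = -0.00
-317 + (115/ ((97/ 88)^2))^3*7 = 4943839906287749507/ 832972004929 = 5935181.35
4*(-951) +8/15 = -57052/15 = -3803.47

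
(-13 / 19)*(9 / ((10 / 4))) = -234 / 95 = -2.46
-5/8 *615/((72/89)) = -475.13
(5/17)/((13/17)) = 5/13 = 0.38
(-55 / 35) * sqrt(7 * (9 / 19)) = -33 * sqrt(133) / 133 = -2.86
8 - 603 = -595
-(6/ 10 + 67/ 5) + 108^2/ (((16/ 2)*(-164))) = -1877/ 82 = -22.89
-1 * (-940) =940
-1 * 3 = -3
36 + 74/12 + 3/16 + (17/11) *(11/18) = 6235/144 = 43.30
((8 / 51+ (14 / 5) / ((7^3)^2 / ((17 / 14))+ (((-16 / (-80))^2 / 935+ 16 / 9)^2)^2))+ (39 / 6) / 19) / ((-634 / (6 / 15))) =-183544033300661464519481041237 / 583004202998683224075869547378030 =-0.00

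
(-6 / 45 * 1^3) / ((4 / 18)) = -3 / 5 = -0.60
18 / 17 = 1.06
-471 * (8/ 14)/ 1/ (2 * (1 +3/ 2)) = -53.83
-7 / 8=-0.88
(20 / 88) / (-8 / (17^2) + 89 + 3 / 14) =10115 / 3969339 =0.00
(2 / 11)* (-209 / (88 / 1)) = -19 / 44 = -0.43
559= 559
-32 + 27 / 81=-95 / 3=-31.67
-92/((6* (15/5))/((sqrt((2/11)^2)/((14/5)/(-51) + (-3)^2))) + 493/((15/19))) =-11730/192529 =-0.06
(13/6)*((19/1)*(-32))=-3952/3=-1317.33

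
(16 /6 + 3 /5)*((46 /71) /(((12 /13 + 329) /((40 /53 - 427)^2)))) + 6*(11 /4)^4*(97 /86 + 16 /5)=74875842857098967 /28248527195904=2650.61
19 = 19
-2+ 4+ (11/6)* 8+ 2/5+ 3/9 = 87/5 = 17.40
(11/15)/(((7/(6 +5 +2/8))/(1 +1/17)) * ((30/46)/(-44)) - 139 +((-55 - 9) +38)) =-50094/11271745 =-0.00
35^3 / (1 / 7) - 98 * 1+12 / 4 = 300030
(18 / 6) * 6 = 18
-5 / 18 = -0.28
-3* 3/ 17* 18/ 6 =-1.59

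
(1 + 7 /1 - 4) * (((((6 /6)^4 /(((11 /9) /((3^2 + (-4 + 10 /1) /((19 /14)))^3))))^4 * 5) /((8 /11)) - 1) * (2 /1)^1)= 2479831699766153321975965660470797 /2945922157277060291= 841784530402623.35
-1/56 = -0.02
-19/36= -0.53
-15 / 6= -5 / 2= -2.50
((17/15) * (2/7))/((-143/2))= -68/15015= -0.00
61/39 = 1.56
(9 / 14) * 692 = 3114 / 7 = 444.86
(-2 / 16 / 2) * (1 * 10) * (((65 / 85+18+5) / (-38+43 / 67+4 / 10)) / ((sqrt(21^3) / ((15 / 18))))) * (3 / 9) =845875 * sqrt(21) / 3341532852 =0.00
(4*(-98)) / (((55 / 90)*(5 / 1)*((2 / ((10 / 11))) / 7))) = -49392 / 121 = -408.20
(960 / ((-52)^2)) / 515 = 12 / 17407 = 0.00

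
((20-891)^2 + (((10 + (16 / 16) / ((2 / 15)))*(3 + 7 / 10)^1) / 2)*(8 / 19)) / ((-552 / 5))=-36036095 / 5244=-6871.87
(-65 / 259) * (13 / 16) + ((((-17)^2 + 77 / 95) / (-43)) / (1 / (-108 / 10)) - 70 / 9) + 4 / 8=49749676763 / 761770800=65.31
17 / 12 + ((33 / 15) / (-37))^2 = 583277 / 410700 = 1.42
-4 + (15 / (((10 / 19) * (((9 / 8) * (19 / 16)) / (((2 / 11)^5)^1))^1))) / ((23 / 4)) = -44441884 / 11112519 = -4.00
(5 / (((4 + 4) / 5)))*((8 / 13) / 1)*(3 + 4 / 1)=175 / 13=13.46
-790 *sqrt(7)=-2090.14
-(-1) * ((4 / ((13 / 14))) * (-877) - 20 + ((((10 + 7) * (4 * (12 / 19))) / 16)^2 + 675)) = -14621704 / 4693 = -3115.64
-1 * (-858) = 858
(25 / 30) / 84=5 / 504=0.01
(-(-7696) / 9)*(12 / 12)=7696 / 9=855.11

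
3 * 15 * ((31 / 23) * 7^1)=9765 / 23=424.57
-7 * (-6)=42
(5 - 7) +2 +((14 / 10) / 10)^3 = 343 / 125000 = 0.00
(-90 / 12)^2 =225 / 4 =56.25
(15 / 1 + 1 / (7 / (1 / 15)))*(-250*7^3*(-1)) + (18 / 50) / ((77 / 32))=7432810864 / 5775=1287066.82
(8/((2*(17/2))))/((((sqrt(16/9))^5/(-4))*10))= -243/5440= -0.04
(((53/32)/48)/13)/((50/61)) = 3233/998400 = 0.00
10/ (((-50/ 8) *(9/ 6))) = -16/ 15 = -1.07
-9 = -9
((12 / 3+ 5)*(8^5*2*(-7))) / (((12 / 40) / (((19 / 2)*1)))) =-130744320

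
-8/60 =-2/15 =-0.13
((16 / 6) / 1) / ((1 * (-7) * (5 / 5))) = -8 / 21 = -0.38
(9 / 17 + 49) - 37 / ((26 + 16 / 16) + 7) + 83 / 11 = 55.99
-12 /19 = -0.63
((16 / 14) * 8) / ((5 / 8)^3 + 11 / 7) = 32768 / 6507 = 5.04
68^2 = 4624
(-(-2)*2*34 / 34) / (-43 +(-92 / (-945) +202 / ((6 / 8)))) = 3780 / 213977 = 0.02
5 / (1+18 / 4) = 0.91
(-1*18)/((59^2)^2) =-0.00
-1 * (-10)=10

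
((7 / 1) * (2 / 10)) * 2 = 14 / 5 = 2.80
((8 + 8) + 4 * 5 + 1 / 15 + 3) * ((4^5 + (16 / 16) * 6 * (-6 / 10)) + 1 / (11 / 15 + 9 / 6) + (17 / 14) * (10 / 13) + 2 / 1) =18289053554 / 457275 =39995.74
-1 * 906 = -906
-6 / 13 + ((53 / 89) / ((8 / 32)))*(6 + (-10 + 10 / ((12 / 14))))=61786 / 3471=17.80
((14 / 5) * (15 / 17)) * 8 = 336 / 17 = 19.76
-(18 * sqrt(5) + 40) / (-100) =2 / 5 + 9 * sqrt(5) / 50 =0.80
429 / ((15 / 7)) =200.20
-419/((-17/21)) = 8799/17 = 517.59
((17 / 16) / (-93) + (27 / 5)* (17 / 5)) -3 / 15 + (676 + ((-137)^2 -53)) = 722057527 / 37200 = 19410.15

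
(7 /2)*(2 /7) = 1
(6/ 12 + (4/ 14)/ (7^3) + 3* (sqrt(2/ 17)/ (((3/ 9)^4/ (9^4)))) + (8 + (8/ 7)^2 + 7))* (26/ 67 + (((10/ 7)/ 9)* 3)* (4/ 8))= 71102867/ 6756414 + 468199521* sqrt(34)/ 7973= 342422.27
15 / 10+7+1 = 19 / 2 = 9.50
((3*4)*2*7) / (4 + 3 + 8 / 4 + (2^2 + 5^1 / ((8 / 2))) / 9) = 2016 / 115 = 17.53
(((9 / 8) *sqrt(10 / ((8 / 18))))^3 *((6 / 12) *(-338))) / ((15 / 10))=-5544045 *sqrt(10) / 1024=-17120.91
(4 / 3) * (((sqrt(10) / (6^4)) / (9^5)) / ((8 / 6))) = sqrt(10) / 76527504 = 0.00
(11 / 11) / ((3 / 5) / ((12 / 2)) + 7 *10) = 0.01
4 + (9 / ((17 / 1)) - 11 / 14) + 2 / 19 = 17405 / 4522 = 3.85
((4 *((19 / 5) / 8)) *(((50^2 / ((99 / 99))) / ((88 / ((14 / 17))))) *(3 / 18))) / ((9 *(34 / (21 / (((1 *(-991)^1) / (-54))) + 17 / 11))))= 487461625 / 7485324264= 0.07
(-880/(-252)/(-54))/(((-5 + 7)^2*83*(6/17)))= -0.00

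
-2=-2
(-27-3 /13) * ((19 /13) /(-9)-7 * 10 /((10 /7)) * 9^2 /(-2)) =-27395765 /507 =-54035.04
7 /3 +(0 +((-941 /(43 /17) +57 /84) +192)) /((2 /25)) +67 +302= -13512313 /7224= -1870.48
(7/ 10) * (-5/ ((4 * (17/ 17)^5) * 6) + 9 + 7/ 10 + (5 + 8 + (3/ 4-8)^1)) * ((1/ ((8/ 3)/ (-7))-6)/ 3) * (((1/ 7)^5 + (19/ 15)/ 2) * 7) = -13434643321/ 98784000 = -136.00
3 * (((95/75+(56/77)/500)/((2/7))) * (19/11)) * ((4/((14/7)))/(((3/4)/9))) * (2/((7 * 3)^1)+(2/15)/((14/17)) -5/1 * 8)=-1659001188/75625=-21937.21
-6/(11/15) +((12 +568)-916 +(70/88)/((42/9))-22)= -32209/88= -366.01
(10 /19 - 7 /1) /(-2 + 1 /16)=1968 /589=3.34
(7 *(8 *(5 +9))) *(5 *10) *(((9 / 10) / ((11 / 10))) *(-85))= -29988000 / 11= -2726181.82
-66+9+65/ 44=-2443/ 44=-55.52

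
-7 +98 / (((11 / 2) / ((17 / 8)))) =679 / 22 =30.86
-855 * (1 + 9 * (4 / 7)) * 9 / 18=-2626.07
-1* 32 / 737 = -32 / 737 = -0.04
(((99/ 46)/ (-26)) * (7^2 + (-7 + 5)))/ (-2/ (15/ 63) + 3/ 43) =111155/ 238004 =0.47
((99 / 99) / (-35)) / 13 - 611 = -278006 / 455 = -611.00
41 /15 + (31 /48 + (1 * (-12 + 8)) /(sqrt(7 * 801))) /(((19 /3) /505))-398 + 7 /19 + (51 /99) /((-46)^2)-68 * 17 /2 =-24449051569 /26534640-2020 * sqrt(623) /11837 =-925.66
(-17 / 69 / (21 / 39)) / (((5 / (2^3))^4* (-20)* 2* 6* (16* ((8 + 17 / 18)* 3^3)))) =7072 / 2187084375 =0.00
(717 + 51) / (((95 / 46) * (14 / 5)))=17664 / 133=132.81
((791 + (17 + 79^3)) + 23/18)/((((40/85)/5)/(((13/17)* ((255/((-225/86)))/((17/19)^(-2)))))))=-313086014.10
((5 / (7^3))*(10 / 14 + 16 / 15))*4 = 748 / 7203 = 0.10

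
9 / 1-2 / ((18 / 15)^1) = 22 / 3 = 7.33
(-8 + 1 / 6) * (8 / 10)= -94 / 15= -6.27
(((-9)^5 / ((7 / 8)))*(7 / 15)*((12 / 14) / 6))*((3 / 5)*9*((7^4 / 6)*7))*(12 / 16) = -1275989841 / 25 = -51039593.64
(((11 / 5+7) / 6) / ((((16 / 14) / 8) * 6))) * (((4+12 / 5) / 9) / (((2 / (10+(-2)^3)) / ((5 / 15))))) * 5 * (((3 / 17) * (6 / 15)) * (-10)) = -10304 / 6885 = -1.50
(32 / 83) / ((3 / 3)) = 32 / 83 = 0.39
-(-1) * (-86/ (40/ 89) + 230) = 773/ 20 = 38.65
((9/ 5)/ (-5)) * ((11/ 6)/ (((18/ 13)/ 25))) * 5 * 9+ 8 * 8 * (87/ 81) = -50491/ 108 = -467.51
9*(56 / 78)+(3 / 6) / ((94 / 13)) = 15961 / 2444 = 6.53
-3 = -3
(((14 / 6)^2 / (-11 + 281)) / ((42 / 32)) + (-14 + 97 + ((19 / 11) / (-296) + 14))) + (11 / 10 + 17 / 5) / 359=413377545379 / 4260655080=97.02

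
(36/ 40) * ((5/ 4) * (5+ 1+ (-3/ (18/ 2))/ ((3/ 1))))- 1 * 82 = -75.38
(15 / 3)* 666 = 3330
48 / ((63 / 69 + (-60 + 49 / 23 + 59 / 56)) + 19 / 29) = -1792896 / 2063615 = -0.87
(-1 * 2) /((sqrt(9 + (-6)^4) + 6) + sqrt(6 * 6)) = 8 /387 - 2 * sqrt(145) /387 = -0.04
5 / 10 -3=-5 / 2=-2.50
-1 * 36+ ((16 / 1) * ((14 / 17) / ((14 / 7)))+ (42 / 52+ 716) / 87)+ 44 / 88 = -397472 / 19227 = -20.67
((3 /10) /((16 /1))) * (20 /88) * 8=3 /88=0.03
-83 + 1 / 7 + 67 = -111 / 7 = -15.86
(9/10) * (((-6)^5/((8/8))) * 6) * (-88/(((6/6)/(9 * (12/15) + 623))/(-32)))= -1862949445632/25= -74517977825.28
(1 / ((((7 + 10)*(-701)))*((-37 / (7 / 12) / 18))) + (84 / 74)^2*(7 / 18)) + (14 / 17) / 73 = 1220486505 / 2381898458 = 0.51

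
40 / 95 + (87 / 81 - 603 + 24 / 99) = -3392924 / 5643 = -601.26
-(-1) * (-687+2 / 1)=-685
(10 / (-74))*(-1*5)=25 / 37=0.68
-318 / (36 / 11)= -583 / 6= -97.17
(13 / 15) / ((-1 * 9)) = -13 / 135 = -0.10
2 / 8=1 / 4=0.25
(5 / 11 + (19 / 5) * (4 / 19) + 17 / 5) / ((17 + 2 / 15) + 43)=384 / 4961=0.08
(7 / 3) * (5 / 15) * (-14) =-98 / 9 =-10.89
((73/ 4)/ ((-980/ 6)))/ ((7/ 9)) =-1971/ 13720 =-0.14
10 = 10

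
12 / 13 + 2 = 38 / 13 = 2.92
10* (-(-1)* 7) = 70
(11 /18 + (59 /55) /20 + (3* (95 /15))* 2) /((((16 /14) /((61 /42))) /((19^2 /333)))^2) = 185619862450421 /2529333734400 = 73.39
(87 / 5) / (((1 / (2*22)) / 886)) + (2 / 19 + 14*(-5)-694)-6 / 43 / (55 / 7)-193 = 30437382233 / 44935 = 677364.69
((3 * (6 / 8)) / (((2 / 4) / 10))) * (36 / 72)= 45 / 2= 22.50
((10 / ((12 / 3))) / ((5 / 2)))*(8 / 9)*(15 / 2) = 20 / 3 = 6.67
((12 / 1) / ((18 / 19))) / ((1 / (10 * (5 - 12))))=-2660 / 3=-886.67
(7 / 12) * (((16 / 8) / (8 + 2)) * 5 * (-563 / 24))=-3941 / 288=-13.68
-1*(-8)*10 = 80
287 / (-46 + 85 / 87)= -24969 / 3917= -6.37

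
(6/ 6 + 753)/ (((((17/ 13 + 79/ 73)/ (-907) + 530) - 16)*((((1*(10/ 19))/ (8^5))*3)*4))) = 25253896638464/ 3318147255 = 7610.84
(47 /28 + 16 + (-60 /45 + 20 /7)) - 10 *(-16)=179.20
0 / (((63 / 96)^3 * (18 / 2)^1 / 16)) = 0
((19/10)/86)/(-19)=-1/860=-0.00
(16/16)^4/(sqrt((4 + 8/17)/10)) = sqrt(3230)/38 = 1.50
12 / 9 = 4 / 3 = 1.33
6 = 6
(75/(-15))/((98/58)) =-145/49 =-2.96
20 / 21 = 0.95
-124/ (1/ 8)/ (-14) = 496/ 7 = 70.86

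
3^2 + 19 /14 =145 /14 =10.36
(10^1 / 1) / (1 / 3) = 30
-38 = -38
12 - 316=-304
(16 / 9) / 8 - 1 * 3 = -25 / 9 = -2.78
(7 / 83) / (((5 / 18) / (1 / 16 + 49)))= 9891 / 664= 14.90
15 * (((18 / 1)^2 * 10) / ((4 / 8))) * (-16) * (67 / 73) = -104198400 / 73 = -1427375.34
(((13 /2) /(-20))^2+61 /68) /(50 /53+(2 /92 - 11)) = -11081929 /110908000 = -0.10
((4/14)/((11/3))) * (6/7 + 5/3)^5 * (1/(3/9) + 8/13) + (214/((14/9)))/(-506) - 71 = -2659436488363/62685504882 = -42.43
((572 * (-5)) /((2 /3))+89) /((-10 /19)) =79819 /10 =7981.90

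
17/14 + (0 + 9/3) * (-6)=-235/14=-16.79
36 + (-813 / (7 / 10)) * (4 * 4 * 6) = -780228 / 7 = -111461.14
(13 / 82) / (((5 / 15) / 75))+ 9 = 3663 / 82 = 44.67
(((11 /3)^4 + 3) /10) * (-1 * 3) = -7442 /135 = -55.13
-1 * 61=-61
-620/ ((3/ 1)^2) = -620/ 9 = -68.89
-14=-14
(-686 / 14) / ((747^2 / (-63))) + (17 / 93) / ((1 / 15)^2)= 79061908 / 1922031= 41.13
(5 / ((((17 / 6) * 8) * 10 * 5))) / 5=3 / 3400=0.00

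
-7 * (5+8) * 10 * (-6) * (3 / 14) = 1170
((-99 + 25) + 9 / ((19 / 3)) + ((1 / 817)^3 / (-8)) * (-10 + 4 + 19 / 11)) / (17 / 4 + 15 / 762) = -147449048106013 / 8674154387778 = -17.00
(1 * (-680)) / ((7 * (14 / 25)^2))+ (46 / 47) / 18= -44935861 / 145089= -309.71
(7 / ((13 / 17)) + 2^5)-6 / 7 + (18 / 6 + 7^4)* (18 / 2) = 1972543 / 91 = 21676.30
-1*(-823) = 823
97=97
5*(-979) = -4895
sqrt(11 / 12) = sqrt(33) / 6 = 0.96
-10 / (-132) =5 / 66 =0.08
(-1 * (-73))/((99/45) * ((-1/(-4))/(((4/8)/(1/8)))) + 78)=5840/6251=0.93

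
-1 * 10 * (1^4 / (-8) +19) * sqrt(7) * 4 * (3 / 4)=-2265 * sqrt(7) / 4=-1498.16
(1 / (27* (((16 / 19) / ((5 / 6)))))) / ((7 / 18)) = 95 / 1008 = 0.09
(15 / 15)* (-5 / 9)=-5 / 9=-0.56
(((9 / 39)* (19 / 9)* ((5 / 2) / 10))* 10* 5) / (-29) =-475 / 2262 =-0.21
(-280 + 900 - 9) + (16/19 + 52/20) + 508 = 1122.44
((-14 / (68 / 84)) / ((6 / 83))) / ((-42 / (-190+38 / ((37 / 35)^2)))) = -62039180 / 69819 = -888.57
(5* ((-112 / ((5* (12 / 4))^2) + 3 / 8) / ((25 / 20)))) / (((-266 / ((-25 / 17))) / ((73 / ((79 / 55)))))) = -0.14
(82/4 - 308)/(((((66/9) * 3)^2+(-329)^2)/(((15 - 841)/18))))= 9499/78282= 0.12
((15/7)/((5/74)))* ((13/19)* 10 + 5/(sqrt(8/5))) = 555* sqrt(10)/14 + 28860/133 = 342.35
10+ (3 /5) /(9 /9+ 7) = 403 /40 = 10.08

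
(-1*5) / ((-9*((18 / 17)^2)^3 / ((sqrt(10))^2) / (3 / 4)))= 603439225 / 204073344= 2.96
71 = 71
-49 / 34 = -1.44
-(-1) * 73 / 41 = 1.78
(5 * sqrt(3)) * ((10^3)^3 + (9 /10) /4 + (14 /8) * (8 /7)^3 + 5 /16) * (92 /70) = 90160000283981 * sqrt(3) /13720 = 11382048199.87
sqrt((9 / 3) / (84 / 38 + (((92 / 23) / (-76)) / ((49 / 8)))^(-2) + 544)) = 8* sqrt(976561107) / 17132651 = 0.01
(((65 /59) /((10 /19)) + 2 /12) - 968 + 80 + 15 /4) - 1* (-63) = -579845 /708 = -818.99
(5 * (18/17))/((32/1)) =45/272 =0.17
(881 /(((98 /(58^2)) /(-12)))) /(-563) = 17782104 /27587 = 644.58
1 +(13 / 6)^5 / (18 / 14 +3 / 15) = 1030739 / 31104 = 33.14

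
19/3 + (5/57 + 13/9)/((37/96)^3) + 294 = 944395651/2887221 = 327.10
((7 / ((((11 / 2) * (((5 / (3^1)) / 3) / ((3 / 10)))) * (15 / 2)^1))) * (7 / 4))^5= 16679880978201 / 157276367187500000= 0.00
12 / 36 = 1 / 3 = 0.33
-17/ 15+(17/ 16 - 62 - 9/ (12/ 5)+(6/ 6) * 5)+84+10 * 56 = 139963/ 240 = 583.18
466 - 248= 218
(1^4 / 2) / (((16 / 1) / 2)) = 1 / 16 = 0.06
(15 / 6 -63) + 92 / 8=-49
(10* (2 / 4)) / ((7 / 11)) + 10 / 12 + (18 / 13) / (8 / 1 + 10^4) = 1319131 / 151788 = 8.69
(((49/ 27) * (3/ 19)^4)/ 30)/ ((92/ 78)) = 1911/ 59947660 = 0.00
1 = 1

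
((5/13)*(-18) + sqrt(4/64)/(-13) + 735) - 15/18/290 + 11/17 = 728.70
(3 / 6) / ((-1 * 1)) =-1 / 2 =-0.50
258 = 258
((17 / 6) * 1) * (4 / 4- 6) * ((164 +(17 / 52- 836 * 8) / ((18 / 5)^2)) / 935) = 539173 / 101088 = 5.33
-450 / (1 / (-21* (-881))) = -8325450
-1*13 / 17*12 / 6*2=-52 / 17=-3.06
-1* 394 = -394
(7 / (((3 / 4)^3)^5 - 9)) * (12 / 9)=-30064771072 / 28947982527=-1.04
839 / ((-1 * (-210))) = 839 / 210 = 4.00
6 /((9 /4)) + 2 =14 /3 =4.67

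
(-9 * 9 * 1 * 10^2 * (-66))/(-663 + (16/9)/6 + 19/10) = -144342000/178417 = -809.01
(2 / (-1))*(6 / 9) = -4 / 3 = -1.33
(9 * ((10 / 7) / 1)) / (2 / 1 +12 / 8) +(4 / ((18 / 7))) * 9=866 / 49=17.67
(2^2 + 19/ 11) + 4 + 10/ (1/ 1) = 217/ 11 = 19.73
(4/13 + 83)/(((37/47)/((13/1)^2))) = 661713/37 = 17884.14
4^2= 16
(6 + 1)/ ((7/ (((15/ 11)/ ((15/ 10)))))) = 10/ 11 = 0.91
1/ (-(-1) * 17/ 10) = 10/ 17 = 0.59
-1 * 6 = -6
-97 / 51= -1.90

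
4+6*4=28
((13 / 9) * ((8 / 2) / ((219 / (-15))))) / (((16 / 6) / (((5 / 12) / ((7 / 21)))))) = -325 / 1752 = -0.19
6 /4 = 3 /2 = 1.50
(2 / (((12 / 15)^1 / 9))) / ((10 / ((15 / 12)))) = 45 / 16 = 2.81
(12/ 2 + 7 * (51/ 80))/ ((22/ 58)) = 27.58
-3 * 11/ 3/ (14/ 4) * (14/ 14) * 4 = -88/ 7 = -12.57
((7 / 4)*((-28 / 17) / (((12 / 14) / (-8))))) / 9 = 1372 / 459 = 2.99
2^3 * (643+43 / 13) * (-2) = -134432 / 13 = -10340.92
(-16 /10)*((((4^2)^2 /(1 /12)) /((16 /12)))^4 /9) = -25048249270272 /5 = -5009649854054.40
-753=-753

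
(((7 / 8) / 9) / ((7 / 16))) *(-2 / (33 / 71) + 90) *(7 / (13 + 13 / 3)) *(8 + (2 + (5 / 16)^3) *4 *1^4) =27234347 / 219648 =123.99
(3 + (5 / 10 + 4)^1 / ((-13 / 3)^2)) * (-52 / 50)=-219 / 65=-3.37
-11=-11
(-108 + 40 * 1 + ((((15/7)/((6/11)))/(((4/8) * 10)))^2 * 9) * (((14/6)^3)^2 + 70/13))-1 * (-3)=25403041/29484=861.59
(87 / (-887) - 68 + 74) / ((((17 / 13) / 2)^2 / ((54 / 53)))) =191098440 / 13586179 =14.07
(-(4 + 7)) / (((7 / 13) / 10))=-204.29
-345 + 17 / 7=-2398 / 7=-342.57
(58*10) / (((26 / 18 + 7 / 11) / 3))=86130 / 103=836.21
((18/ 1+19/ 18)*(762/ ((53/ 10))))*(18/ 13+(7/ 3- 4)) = -4791710/ 6201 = -772.73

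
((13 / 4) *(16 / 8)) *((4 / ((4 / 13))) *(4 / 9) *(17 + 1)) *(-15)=-10140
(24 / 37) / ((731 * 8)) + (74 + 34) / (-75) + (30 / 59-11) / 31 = -2199297818 / 1236724075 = -1.78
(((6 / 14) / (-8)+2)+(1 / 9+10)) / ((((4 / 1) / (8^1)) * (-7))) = -6077 / 1764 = -3.45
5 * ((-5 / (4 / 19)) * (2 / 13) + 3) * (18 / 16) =-765 / 208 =-3.68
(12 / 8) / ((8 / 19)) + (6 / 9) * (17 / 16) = 205 / 48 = 4.27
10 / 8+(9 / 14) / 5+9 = 1453 / 140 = 10.38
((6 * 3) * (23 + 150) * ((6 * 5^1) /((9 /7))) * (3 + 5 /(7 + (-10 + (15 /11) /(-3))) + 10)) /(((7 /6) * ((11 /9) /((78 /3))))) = 3198887640 /209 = 15305682.49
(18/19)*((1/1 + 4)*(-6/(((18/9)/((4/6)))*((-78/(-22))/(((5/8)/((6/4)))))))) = -275/247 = -1.11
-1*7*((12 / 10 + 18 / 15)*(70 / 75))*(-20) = 1568 / 5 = 313.60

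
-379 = -379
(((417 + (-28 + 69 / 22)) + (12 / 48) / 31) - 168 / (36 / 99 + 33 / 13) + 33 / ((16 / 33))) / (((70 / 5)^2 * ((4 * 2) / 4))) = 910943991 / 887582080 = 1.03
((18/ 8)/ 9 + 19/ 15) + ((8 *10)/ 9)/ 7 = 3511/ 1260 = 2.79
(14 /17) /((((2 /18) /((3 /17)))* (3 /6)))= 756 /289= 2.62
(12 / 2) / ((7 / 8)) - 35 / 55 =479 / 77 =6.22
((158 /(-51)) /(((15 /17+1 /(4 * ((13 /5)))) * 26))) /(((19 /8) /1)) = -2528 /49305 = -0.05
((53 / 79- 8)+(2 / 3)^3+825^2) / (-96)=-362939531 / 51192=-7089.77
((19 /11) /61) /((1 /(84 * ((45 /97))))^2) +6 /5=1395278634 /31567195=44.20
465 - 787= -322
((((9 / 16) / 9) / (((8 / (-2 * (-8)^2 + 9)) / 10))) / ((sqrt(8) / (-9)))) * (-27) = -144585 * sqrt(2) / 256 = -798.73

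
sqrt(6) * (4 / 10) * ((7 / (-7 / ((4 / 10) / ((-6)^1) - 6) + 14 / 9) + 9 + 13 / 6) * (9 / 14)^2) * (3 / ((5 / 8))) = 4236786 * sqrt(6) / 388325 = 26.72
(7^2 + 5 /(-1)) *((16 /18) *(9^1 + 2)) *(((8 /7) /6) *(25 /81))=387200 /15309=25.29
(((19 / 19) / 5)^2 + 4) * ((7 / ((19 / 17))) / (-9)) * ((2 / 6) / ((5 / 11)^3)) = -15997289 / 1603125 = -9.98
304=304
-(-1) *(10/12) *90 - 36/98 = 3657/49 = 74.63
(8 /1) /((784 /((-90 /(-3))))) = 0.31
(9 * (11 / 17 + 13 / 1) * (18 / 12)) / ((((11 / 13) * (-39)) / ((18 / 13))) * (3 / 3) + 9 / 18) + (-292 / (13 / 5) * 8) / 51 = -592022 / 23205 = -25.51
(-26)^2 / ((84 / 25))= 4225 / 21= 201.19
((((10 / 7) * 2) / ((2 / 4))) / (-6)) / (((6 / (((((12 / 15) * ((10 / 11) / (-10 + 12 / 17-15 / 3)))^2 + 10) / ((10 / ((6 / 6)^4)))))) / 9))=-1.43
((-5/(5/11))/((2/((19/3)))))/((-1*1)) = 209/6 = 34.83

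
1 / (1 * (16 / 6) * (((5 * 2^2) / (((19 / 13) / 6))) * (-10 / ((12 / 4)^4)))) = -1539 / 41600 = -0.04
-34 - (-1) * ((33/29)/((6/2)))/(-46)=-45367/1334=-34.01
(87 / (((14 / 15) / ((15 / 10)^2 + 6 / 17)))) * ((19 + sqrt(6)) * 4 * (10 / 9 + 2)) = 51330 * sqrt(6) / 17 + 975270 / 17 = 64764.84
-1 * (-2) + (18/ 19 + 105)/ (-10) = -1633/ 190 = -8.59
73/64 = 1.14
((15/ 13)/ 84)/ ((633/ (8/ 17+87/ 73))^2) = 21279845/ 224622039754476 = 0.00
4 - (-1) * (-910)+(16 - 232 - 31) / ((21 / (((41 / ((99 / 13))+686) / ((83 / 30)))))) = -221176304 / 57519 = -3845.27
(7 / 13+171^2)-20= 379880 / 13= 29221.54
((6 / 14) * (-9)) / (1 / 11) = -297 / 7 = -42.43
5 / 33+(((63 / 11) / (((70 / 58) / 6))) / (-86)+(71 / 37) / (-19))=-1399367 / 4987785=-0.28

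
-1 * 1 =-1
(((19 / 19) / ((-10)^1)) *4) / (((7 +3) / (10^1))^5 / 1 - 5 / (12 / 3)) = 8 / 5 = 1.60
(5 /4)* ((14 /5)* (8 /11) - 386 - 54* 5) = -8992 /11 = -817.45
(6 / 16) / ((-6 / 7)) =-7 / 16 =-0.44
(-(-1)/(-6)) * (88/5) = -44/15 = -2.93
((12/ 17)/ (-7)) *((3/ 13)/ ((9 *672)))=-1/ 259896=-0.00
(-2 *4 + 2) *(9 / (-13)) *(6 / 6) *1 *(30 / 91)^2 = 48600 / 107653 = 0.45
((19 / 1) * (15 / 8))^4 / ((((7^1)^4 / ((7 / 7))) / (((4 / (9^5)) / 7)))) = 81450625 / 12546358272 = 0.01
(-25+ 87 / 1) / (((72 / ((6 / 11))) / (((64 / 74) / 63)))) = 496 / 76923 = 0.01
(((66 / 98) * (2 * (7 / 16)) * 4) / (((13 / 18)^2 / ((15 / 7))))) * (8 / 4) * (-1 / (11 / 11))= -160380 / 8281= -19.37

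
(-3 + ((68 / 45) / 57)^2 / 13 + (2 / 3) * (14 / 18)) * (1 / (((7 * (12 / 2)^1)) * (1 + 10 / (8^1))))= -424472602 / 16165155825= -0.03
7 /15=0.47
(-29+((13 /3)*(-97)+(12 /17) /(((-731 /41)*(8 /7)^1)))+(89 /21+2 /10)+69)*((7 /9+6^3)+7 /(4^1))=-82151.12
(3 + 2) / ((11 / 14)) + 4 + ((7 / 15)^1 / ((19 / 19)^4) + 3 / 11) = 1832 / 165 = 11.10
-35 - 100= -135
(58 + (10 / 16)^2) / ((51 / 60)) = 18685 / 272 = 68.69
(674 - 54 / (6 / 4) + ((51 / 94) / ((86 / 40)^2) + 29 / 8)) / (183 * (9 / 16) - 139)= -892309398 / 50143031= -17.80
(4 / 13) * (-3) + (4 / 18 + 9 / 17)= -341 / 1989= -0.17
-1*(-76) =76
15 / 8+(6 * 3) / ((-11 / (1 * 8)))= -987 / 88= -11.22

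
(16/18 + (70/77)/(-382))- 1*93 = -1741774/18909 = -92.11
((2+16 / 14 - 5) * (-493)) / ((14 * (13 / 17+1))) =108953 / 2940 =37.06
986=986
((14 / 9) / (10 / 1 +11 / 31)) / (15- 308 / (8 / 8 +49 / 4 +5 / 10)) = -2170 / 106893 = -0.02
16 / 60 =4 / 15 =0.27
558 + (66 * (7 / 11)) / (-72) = 6689 / 12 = 557.42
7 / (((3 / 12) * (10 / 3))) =42 / 5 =8.40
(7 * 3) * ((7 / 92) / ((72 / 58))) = 1421 / 1104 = 1.29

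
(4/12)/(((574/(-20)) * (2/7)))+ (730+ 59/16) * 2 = 1467.33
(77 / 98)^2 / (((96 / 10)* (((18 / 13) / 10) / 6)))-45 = -595715 / 14112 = -42.21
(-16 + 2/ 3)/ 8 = -23/ 12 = -1.92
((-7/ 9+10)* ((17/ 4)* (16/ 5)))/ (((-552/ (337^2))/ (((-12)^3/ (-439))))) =-5127867488/ 50485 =-101572.10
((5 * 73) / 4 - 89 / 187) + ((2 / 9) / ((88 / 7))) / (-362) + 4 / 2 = 226088791 / 2436984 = 92.77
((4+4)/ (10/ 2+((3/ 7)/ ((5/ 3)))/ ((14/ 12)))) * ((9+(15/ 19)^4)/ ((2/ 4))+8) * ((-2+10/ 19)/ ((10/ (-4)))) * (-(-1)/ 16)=4787725712/ 3166930621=1.51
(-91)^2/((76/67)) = 554827/76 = 7300.36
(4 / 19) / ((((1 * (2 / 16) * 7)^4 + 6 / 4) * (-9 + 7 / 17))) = -139264 / 11851915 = -0.01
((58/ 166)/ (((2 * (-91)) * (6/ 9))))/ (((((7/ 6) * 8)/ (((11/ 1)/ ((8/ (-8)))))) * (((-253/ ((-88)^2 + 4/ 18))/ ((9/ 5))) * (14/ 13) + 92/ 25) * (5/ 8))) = 166752465/ 112406535962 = 0.00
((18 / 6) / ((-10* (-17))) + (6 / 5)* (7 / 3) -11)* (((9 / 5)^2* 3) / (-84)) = 112671 / 119000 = 0.95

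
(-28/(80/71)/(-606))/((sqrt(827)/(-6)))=-497 * sqrt(827)/1670540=-0.01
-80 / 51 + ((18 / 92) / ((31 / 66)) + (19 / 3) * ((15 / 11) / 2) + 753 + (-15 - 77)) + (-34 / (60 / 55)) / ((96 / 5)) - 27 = 48808835963 / 76798656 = 635.54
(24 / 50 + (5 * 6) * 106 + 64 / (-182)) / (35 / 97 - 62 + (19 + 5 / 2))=-1403549648 / 17715425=-79.23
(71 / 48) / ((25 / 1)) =71 / 1200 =0.06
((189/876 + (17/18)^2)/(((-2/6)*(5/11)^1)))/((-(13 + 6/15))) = 72050/132057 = 0.55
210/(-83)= -210/83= -2.53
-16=-16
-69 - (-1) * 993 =924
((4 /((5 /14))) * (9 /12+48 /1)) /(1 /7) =3822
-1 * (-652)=652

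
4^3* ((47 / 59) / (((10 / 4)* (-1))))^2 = 565504 / 87025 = 6.50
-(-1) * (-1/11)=-1/11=-0.09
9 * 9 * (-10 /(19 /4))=-3240 /19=-170.53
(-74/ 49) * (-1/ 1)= 74/ 49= 1.51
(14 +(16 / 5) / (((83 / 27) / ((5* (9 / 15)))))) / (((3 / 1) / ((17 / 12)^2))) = 1026817 / 89640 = 11.45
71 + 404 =475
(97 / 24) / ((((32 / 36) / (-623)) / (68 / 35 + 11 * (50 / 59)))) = -301231269 / 9440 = -31910.09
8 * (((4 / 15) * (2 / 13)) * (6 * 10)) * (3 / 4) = 192 / 13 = 14.77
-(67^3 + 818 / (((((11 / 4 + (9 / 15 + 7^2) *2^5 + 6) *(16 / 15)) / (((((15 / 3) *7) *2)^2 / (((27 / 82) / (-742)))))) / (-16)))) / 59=-24473892567773 / 16948989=-1443973.59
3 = 3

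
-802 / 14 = -401 / 7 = -57.29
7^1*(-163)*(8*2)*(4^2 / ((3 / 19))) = -5549824 / 3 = -1849941.33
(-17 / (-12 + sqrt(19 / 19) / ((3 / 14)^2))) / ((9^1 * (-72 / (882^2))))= 367353 / 176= 2087.23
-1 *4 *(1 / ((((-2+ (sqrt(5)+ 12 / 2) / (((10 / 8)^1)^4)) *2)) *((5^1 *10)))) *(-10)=-17875 / 61471+ 16000 *sqrt(5) / 61471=0.29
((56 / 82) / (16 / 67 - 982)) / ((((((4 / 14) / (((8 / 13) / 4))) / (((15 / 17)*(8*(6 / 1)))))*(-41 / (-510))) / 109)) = -5152996800 / 239574439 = -21.51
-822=-822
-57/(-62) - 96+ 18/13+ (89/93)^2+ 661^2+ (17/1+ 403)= 98325756179/224874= 437248.22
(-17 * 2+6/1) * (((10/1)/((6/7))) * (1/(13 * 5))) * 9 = -588/13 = -45.23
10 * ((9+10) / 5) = 38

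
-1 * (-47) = 47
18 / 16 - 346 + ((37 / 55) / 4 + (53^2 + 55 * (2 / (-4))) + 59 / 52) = 13944947 / 5720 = 2437.93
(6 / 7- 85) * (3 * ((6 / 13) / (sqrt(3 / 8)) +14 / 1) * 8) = -28272- 56544 * sqrt(6) / 91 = -29794.02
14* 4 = 56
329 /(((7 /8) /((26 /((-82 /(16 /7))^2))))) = 7.60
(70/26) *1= 35/13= 2.69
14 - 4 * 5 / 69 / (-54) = 26092 / 1863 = 14.01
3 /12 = 1 /4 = 0.25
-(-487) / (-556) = -487 / 556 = -0.88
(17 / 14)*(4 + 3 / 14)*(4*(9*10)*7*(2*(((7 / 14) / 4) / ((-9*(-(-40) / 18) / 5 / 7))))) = -45135 / 8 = -5641.88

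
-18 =-18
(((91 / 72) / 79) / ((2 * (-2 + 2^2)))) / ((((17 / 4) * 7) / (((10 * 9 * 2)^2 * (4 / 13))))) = 1800 / 1343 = 1.34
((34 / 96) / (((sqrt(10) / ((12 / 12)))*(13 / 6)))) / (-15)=-17*sqrt(10) / 15600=-0.00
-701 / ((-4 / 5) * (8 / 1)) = 3505 / 32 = 109.53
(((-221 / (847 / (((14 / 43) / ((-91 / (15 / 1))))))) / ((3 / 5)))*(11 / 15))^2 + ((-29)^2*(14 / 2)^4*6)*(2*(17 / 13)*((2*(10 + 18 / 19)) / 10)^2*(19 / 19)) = 151898830.56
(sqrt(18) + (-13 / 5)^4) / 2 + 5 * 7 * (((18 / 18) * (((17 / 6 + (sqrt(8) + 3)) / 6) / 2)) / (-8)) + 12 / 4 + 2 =37 * sqrt(2) / 48 + 9259943 / 360000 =26.81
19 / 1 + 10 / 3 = 67 / 3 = 22.33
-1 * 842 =-842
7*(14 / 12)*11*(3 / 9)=539 / 18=29.94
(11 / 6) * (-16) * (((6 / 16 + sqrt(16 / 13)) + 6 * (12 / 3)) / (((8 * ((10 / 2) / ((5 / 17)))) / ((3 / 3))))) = -715 / 136-44 * sqrt(13) / 663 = -5.50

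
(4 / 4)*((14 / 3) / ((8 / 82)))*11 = 3157 / 6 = 526.17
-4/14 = -2/7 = -0.29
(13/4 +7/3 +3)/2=103/24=4.29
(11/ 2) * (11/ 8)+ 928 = 14969/ 16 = 935.56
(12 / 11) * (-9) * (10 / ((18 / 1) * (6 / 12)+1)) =-9.82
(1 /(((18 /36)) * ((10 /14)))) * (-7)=-98 /5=-19.60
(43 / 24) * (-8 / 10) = -43 / 30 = -1.43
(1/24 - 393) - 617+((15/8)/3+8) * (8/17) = -410407/408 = -1005.90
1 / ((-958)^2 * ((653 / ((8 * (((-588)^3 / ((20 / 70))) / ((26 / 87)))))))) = -61904080224 / 1947724649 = -31.78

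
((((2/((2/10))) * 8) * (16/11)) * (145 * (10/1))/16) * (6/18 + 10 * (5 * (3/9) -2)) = -348000/11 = -31636.36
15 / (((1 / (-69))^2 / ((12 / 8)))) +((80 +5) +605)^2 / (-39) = 2467785 / 26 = 94914.81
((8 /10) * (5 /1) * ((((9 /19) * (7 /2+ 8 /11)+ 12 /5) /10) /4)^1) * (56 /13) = 128814 /67925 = 1.90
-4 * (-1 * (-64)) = -256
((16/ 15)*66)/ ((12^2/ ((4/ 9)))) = 88/ 405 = 0.22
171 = 171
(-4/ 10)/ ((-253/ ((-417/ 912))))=-139/ 192280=-0.00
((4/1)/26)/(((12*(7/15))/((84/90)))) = 1/39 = 0.03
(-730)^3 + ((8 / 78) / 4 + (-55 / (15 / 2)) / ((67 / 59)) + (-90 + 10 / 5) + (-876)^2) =-1014496514263 / 2613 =-388249718.43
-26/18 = -13/9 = -1.44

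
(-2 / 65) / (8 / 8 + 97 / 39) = -3 / 340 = -0.01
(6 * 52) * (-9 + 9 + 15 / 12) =390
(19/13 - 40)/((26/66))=-16533/169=-97.83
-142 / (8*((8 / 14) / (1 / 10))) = -497 / 160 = -3.11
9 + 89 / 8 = 161 / 8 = 20.12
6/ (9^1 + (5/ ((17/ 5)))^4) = 250563/ 571157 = 0.44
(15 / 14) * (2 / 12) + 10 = 285 / 28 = 10.18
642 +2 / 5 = 3212 / 5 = 642.40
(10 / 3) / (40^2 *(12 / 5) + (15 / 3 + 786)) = 0.00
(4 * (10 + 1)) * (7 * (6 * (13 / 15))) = 8008 / 5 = 1601.60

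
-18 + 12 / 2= -12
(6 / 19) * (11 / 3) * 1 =22 / 19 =1.16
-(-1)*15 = 15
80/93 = 0.86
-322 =-322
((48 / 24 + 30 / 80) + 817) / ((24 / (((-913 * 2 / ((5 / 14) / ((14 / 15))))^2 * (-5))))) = -874611436853 / 225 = -3887161941.57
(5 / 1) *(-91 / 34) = -455 / 34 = -13.38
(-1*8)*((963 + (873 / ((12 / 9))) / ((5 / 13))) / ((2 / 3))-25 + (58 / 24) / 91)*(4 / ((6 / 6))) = -173542892 / 1365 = -127137.65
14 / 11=1.27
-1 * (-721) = 721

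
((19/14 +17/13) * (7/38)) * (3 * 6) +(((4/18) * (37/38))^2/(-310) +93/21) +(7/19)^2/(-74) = 404786770217/30520878570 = 13.26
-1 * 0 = 0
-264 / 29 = -9.10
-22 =-22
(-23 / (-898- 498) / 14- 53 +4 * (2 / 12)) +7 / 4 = -2965733 / 58632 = -50.58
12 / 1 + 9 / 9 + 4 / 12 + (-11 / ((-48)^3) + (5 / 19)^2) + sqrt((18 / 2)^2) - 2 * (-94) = 8400056195 / 39923712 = 210.40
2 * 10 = 20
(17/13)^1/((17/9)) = 9/13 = 0.69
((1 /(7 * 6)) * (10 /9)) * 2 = 10 /189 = 0.05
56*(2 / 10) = 56 / 5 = 11.20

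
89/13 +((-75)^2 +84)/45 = 26074/195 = 133.71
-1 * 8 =-8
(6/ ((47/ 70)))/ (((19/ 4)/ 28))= 52.68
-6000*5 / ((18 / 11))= -55000 / 3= -18333.33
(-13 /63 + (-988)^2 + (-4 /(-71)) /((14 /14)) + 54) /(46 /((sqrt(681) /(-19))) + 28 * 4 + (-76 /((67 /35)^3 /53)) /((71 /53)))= -23996513737181916566514063 /7696293346369944258563 + 12255339505974388438600429 * sqrt(681) /969732961642612976578938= -2788.13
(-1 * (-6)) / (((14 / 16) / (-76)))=-3648 / 7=-521.14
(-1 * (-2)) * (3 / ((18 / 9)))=3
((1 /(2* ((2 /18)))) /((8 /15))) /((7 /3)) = 405 /112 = 3.62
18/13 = 1.38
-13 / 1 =-13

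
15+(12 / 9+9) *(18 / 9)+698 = 2201 / 3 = 733.67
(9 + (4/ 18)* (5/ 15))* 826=202370/ 27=7495.19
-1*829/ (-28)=829/ 28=29.61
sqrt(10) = 3.16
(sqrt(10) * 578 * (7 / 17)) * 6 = 1428 * sqrt(10) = 4515.73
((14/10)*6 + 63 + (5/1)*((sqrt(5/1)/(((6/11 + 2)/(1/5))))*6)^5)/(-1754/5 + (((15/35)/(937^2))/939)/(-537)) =-368777198815011/1811863324149947 - 5775206324555658177*sqrt(5)/696045414605443639520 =-0.22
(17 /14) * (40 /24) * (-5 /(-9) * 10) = 2125 /189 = 11.24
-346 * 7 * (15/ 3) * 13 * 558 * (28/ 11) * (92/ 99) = -25143460160/ 121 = -207797191.40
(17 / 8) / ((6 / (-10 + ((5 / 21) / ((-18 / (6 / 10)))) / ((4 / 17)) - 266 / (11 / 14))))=-32852891 / 266112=-123.46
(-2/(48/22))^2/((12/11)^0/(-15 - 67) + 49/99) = 54571/31352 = 1.74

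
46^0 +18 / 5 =23 / 5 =4.60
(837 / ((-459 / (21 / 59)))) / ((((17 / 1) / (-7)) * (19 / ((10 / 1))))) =45570 / 323969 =0.14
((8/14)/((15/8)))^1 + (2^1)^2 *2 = 872/105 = 8.30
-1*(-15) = 15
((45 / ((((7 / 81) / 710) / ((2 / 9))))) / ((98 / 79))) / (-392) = -11358225 / 67228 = -168.95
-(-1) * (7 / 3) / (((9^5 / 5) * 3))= 35 / 531441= 0.00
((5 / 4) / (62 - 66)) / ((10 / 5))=-5 / 32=-0.16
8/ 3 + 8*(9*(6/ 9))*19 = 2744/ 3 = 914.67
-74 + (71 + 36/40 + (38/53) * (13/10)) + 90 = 47081/530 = 88.83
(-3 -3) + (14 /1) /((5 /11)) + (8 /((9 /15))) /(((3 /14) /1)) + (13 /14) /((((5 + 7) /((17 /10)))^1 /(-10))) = 215981 /2520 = 85.71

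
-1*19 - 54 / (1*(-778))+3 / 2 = -13561 / 778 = -17.43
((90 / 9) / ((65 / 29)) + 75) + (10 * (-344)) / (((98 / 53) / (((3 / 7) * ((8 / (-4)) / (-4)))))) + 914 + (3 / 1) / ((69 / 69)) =597.80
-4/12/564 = -1/1692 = -0.00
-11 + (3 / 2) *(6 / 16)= -167 / 16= -10.44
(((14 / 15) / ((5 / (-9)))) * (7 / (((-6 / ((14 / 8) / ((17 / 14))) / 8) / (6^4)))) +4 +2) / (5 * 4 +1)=4149778 / 2975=1394.88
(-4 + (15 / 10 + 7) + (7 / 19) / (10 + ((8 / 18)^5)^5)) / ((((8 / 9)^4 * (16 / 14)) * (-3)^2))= 1578939809089165464625579922985 / 2234787720115717572138715807744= 0.71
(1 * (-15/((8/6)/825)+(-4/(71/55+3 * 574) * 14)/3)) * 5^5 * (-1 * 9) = 261035460.90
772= 772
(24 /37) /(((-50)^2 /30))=36 /4625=0.01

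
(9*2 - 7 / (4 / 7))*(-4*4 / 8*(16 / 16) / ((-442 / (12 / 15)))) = 23 / 1105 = 0.02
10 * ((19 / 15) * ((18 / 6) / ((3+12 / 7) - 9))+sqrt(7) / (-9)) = -133 / 15 - 10 * sqrt(7) / 9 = -11.81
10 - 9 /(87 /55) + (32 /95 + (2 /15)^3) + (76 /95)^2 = 9836593 /1859625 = 5.29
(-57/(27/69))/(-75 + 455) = -23/60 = -0.38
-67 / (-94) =0.71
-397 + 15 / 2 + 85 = -609 / 2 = -304.50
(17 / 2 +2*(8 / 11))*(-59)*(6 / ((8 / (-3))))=116289 / 88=1321.47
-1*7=-7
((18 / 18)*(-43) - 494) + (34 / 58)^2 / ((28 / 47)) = -12631693 / 23548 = -536.42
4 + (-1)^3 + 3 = 6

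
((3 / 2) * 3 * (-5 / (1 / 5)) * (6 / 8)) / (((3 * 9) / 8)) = -25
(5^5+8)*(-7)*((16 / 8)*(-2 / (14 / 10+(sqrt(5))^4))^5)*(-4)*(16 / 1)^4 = -1122867200000 / 39135393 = -28691.86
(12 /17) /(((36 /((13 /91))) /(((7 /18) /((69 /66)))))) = 0.00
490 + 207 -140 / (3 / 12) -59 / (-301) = 41296 / 301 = 137.20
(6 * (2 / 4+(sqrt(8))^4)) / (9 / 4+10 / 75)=23220 / 143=162.38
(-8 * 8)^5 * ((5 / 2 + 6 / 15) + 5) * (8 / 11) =-339302416384 / 55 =-6169134843.35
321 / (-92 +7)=-3.78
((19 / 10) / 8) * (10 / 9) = 19 / 72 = 0.26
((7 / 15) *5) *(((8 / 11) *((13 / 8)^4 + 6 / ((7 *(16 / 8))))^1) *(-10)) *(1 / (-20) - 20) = 85098215 / 33792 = 2518.29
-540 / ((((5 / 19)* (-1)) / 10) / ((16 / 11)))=328320 / 11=29847.27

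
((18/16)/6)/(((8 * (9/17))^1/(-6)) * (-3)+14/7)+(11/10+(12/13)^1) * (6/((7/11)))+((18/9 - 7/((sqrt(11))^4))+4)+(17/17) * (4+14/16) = 52742531/1761760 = 29.94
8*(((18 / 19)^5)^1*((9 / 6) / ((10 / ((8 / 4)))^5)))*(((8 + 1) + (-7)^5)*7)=-2666240914176 / 7737809375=-344.57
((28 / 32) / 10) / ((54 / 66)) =77 / 720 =0.11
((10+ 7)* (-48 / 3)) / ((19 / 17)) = -4624 / 19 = -243.37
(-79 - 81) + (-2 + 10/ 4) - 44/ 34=-5467/ 34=-160.79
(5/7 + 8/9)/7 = 101/441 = 0.23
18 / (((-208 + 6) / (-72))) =648 / 101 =6.42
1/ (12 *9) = 1/ 108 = 0.01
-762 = -762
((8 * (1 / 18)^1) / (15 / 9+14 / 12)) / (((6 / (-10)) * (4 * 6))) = -5 / 459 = -0.01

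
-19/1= -19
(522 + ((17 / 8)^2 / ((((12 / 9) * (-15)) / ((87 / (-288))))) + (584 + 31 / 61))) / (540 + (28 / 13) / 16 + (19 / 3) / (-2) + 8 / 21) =754803376691 / 366529382400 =2.06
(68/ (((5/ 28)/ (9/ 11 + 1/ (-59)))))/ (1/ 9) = 1782144/ 649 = 2745.98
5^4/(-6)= -625/6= -104.17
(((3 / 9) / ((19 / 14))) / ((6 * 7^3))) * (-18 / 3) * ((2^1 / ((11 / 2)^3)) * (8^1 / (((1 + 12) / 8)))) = -2048 / 48327279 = -0.00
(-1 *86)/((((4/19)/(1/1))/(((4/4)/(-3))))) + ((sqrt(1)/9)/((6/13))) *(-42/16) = 19517/144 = 135.53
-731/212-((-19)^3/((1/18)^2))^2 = -4938688403859.45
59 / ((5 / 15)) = 177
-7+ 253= 246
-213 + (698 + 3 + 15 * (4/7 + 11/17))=60247/119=506.28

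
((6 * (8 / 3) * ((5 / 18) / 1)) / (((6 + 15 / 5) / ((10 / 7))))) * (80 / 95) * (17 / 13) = 108800 / 140049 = 0.78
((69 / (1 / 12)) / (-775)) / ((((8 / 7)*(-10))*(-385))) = -207 / 852500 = -0.00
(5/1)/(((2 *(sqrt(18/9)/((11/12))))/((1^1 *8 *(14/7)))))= 25.93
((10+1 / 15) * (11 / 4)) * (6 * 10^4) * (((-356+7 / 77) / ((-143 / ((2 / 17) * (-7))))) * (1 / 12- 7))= 57244477500 / 2431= 23547707.73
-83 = -83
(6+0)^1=6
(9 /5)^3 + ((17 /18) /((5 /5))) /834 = 10945873 /1876500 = 5.83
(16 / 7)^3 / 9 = 4096 / 3087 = 1.33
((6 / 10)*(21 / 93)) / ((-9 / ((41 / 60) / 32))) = -287 / 892800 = -0.00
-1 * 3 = -3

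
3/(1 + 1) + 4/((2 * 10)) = 17/10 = 1.70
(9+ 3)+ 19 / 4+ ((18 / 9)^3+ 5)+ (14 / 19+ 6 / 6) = 2393 / 76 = 31.49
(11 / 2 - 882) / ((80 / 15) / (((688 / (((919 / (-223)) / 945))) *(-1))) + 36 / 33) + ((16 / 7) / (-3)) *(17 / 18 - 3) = -98881577954617 / 123314142042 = -801.87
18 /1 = 18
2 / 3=0.67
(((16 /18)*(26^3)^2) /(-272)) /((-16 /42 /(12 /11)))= 540602608 /187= 2890923.04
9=9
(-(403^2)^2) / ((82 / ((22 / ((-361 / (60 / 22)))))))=791300498430 / 14801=53462637.55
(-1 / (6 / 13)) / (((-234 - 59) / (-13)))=-169 / 1758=-0.10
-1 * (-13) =13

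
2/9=0.22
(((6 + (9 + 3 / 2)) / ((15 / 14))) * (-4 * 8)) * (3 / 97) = -15.24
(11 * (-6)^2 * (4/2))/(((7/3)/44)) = 14934.86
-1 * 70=-70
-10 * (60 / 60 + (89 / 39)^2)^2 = -385.36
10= 10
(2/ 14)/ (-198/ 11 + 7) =-0.01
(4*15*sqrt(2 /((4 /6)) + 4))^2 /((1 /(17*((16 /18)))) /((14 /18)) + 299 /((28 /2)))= 23990400 /20413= 1175.25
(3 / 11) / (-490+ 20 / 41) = -41 / 73590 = -0.00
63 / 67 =0.94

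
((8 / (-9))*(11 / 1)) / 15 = -88 / 135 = -0.65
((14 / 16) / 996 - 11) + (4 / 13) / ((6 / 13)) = -27443 / 2656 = -10.33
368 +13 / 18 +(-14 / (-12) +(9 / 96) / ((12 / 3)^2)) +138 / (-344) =369.49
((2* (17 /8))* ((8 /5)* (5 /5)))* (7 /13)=238 /65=3.66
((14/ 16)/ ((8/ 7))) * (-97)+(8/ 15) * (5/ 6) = -42521/ 576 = -73.82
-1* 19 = -19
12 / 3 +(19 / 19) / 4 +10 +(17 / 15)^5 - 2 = 42888803 / 3037500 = 14.12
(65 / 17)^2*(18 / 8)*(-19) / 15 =-48165 / 1156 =-41.67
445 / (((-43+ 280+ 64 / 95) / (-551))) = -23293525 / 22579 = -1031.65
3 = 3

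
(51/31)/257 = 51/7967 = 0.01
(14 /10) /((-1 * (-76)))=0.02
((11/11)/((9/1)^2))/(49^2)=1/194481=0.00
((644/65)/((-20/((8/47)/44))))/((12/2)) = -161/504075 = -0.00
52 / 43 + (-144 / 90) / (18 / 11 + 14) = 238 / 215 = 1.11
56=56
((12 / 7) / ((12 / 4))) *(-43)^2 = 7396 / 7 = 1056.57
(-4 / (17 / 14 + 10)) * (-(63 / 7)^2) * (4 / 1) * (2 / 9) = 4032 / 157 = 25.68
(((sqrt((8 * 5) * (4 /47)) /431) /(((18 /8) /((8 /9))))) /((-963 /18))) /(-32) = 8 * sqrt(470) /175567419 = 0.00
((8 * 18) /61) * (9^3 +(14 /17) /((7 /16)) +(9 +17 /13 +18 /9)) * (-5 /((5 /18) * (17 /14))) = -5960122560 /229177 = -26006.63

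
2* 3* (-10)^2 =600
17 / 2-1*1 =15 / 2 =7.50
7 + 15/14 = 113/14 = 8.07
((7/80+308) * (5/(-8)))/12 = -24647/1536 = -16.05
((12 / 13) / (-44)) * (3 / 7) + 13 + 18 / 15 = 71026 / 5005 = 14.19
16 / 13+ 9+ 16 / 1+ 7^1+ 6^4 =17280 / 13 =1329.23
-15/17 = -0.88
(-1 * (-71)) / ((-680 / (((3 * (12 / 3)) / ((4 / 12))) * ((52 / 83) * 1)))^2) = 3887676 / 49773025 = 0.08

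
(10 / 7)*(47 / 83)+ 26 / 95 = 59756 / 55195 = 1.08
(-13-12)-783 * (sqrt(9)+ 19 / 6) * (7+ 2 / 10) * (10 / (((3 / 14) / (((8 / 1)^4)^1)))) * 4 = -26581008409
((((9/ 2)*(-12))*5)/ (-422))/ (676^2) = 135/ 96421936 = 0.00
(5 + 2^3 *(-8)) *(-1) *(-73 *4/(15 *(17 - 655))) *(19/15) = 163666/71775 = 2.28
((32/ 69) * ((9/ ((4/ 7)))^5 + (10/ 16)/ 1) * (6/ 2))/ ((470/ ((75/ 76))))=14886557745/ 5257984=2831.23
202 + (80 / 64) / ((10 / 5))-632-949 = -11027 / 8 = -1378.38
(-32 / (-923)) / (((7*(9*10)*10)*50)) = 0.00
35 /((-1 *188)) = -35 /188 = -0.19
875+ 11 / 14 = 12261 / 14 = 875.79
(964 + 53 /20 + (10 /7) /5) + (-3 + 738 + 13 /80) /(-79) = 8473109 /8848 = 957.63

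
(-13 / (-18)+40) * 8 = 2932 / 9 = 325.78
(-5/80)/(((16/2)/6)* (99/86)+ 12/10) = -215/9408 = -0.02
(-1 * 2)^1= -2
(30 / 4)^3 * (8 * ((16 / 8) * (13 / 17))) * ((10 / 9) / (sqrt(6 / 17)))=16250 * sqrt(102) / 17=9653.94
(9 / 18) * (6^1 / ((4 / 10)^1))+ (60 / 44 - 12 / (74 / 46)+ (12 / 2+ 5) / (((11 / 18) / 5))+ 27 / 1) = 96381 / 814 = 118.40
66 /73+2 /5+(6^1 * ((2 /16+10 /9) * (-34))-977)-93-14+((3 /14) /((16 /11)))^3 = -16428340104473 /12307169280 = -1334.86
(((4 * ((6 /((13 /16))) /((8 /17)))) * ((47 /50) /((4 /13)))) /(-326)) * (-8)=19176 /4075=4.71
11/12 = 0.92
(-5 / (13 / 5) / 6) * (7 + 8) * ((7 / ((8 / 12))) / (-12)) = 875 / 208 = 4.21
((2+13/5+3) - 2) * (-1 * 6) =-168/5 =-33.60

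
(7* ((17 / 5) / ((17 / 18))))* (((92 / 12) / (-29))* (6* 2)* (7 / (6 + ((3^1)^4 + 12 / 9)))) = -243432 / 38425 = -6.34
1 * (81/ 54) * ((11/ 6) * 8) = 22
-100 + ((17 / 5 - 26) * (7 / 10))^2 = 375681 / 2500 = 150.27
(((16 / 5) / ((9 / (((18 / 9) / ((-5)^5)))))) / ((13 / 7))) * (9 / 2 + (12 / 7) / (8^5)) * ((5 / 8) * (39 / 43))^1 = -86017 / 275200000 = -0.00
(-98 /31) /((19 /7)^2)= -4802 /11191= -0.43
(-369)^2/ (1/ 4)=544644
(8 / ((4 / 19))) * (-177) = -6726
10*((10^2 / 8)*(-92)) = -11500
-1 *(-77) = 77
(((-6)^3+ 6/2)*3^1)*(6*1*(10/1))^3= -138024000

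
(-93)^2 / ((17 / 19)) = 164331 / 17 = 9666.53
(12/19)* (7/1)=84/19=4.42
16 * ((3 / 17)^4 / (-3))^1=-432 / 83521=-0.01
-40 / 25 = -8 / 5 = -1.60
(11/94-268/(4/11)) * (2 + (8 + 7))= -1177539/94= -12527.01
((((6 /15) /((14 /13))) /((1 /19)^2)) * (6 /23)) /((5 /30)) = 168948 /805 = 209.87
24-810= -786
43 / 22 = 1.95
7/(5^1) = 7/5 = 1.40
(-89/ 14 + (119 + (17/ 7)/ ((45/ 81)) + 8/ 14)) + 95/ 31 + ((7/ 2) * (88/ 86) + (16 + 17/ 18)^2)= 6217993961/ 15116220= 411.35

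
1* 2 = 2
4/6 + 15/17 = 79/51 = 1.55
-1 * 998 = -998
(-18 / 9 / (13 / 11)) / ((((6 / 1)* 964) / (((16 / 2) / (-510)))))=11 / 2396745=0.00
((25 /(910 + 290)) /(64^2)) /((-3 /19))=-19 /589824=-0.00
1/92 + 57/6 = 875/92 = 9.51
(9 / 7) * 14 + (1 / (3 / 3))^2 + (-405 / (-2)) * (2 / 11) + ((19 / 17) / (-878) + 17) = 11955517 / 164186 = 72.82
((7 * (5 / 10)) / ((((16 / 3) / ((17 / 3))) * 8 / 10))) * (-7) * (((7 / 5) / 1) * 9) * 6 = -157437 / 64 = -2459.95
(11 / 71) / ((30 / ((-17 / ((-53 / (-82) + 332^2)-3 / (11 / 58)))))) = -84337 / 105869906595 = -0.00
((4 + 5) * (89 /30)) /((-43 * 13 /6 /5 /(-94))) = 75294 /559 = 134.69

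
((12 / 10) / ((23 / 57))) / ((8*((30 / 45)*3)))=171 / 920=0.19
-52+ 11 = -41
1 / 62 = 0.02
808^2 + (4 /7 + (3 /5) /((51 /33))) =388454651 /595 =652864.96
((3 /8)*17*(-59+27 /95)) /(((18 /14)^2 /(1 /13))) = -2323237 /133380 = -17.42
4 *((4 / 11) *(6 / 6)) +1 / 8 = 139 / 88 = 1.58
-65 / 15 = -13 / 3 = -4.33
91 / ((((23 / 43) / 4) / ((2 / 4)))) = 7826 / 23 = 340.26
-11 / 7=-1.57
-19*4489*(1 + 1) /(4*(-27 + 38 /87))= 7420317 /4622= 1605.43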